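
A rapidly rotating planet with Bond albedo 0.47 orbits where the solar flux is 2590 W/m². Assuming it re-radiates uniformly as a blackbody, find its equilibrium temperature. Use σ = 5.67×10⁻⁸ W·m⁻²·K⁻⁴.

Power absorbed = (1−a)S·πR²; power emitted = 4πR²σT⁴. Equating and cancelling πR²:
T = ((1−a)S / 4σ)^(1/4) = (1370 / (4 × 5.67×10⁻⁸))^(1/4) = (6.05×10^9)^(1/4).
T = 279 K.

T ≈ 279 K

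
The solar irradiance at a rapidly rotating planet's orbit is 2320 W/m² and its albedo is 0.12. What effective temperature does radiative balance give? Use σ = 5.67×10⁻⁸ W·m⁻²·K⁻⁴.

T ≈ 308 K

Power absorbed = (1−a)S·πR²; power emitted = 4πR²σT⁴. Equating and cancelling πR²:
T = ((1−a)S / 4σ)^(1/4) = (2040 / (4 × 5.67×10⁻⁸))^(1/4) = (9.00×10^9)^(1/4).
T = 308 K.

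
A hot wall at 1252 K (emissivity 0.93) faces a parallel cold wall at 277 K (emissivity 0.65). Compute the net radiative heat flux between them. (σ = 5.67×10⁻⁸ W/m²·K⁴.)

q ≈ 86100 W/m²

For two large parallel gray plates, q = σ(T₁⁴ − T₂⁴) / (1/ε₁ + 1/ε₂ − 1).
1/ε₁ + 1/ε₂ − 1 = 1/0.93 + 1/0.65 − 1 = 1.614.
T₁⁴ − T₂⁴ = 2.46×10^12 − 5.89×10^9 = 2.45×10^12 K⁴.
q = 5.67×10⁻⁸ × 2.45×10^12 / 1.614 = 86100 W/m².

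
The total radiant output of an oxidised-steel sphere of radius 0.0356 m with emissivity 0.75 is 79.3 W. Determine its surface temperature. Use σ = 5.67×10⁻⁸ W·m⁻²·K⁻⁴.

T ≈ 585 K

A = 4πr² = 4π × (0.0356)² = 0.0159 m².
From P = εσAT⁴, T = (P / εσA)^(1/4) = (79.3 / (0.75 × 5.67×10⁻⁸ × 0.0159))^(1/4).
T = (1.17×10^11)^(1/4) = 585 K.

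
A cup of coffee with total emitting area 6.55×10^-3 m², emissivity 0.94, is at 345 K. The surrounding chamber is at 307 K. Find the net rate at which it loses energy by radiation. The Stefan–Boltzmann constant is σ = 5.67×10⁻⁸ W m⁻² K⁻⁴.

Q = εσA(T⁴ − T_s⁴). T⁴ − T_s⁴ = (345)⁴ − (307)⁴ = 1.42×10^10 − 8.88×10^9 = 5.28×10^9 K⁴.
Q = 0.94 × 5.67×10⁻⁸ × 6.55×10^-3 × 5.28×10^9 = 1.84 W.

Q ≈ 1.84 W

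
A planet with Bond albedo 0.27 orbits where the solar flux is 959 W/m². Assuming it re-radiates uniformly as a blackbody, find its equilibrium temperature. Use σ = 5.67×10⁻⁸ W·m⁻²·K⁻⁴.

T ≈ 236 K

Power absorbed = (1−a)S·πR²; power emitted = 4πR²σT⁴. Equating and cancelling πR²:
T = ((1−a)S / 4σ)^(1/4) = (700 / (4 × 5.67×10⁻⁸))^(1/4) = (3.09×10^9)^(1/4).
T = 236 K.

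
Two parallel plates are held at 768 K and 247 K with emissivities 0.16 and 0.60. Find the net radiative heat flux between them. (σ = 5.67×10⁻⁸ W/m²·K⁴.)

q ≈ 2820 W/m²

For two large parallel gray plates, q = σ(T₁⁴ − T₂⁴) / (1/ε₁ + 1/ε₂ − 1).
1/ε₁ + 1/ε₂ − 1 = 1/0.16 + 1/0.60 − 1 = 6.917.
T₁⁴ − T₂⁴ = 3.48×10^11 − 3.72×10^9 = 3.44×10^11 K⁴.
q = 5.67×10⁻⁸ × 3.44×10^11 / 6.917 = 2820 W/m².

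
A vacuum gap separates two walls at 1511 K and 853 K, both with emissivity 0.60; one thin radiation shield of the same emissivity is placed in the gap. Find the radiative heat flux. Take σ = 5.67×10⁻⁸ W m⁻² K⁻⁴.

q ≈ 56900 W/m²

Each of the 2 gaps contributes resistance (2/ε − 1) = 2/0.60 − 1 = 2.333; total = 4.667.
q = σ(T₁⁴ − T₂⁴) / 4.667 = 5.67×10⁻⁸ × 4.68×10^12 / 4.667 = 56900 W/m².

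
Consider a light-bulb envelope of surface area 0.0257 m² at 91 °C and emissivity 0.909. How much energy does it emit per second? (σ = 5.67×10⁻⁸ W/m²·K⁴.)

P ≈ 23.3 W

91 °C = 364 K.
Stefan–Boltzmann: P = εσAT⁴ = 0.909 × 5.67×10⁻⁸ × 0.0257 × (364)⁴ = 0.909 × 5.67×10⁻⁸ × 0.0257 × 1.76×10^10.
P = 23.3 W.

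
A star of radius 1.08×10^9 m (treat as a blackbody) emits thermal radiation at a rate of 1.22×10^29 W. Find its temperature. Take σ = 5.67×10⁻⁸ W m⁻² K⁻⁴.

T ≈ 19600 K

A = 4πr² = 4π × (1.08×10^9)² = 1.47×10^19 m².
From P = σAT⁴, T = (P / σA)^(1/4) = (1.22×10^29 / (5.67×10⁻⁸ × 1.47×10^19))^(1/4).
T = (1.47×10^17)^(1/4) = 19600 K.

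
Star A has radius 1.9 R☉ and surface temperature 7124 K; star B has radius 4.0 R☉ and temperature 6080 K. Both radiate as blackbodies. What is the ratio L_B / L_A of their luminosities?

L = 4πR²σT⁴ ∝ R²T⁴, so L_B/L_A = (4.0/1.9)² × (6080/7124)⁴ = 4.43 × 0.531 = 2.35.

L_B/L_A ≈ 2.35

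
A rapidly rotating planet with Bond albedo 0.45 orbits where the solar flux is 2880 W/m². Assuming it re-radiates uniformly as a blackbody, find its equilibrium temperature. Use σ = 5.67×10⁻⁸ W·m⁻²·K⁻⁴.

T ≈ 289 K

Power absorbed = (1−a)S·πR²; power emitted = 4πR²σT⁴. Equating and cancelling πR²:
T = ((1−a)S / 4σ)^(1/4) = (1580 / (4 × 5.67×10⁻⁸))^(1/4) = (6.98×10^9)^(1/4).
T = 289 K.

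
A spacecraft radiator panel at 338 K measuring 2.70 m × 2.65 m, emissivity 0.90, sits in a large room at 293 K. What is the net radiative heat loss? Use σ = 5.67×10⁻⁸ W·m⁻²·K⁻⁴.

A = 2.70 × 2.65 = 7.16 m².
Q = εσA(T⁴ − T_s⁴). T⁴ − T_s⁴ = (338)⁴ − (293)⁴ = 1.31×10^10 − 7.37×10^9 = 5.68×10^9 K⁴.
Q = 0.90 × 5.67×10⁻⁸ × 7.16 × 5.68×10^9 = 2070 W.

Q ≈ 2070 W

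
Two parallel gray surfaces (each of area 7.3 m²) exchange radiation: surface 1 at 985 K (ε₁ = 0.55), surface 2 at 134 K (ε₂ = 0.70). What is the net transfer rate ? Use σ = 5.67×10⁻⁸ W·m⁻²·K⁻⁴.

For two large parallel gray plates, q = σ(T₁⁴ − T₂⁴) / (1/ε₁ + 1/ε₂ − 1).
1/ε₁ + 1/ε₂ − 1 = 1/0.55 + 1/0.70 − 1 = 2.247.
T₁⁴ − T₂⁴ = 9.41×10^11 − 3.22×10^8 = 9.41×10^11 K⁴.
q = 5.67×10⁻⁸ × 9.41×10^11 / 2.247 = 23700 W/m².
Q = q·A = 23700 × 7.3 = 1.73×10^5 W.

Q ≈ 1.73×10^5 W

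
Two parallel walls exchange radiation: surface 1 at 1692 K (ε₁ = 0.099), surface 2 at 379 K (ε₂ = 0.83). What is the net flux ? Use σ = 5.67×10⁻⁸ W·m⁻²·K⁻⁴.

q ≈ 45000 W/m²

For two large parallel gray plates, q = σ(T₁⁴ − T₂⁴) / (1/ε₁ + 1/ε₂ − 1).
1/ε₁ + 1/ε₂ − 1 = 1/0.099 + 1/0.83 − 1 = 10.31.
T₁⁴ − T₂⁴ = 8.20×10^12 − 2.06×10^10 = 8.18×10^12 K⁴.
q = 5.67×10⁻⁸ × 8.18×10^12 / 10.31 = 45000 W/m².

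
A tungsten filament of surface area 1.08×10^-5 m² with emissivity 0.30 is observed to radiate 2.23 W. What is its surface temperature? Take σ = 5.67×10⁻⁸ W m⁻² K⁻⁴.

From P = εσAT⁴, T = (P / εσA)^(1/4) = (2.23 / (0.30 × 5.67×10⁻⁸ × 1.08×10^-5))^(1/4).
T = (1.21×10^13)^(1/4) = 1870 K.

T ≈ 1870 K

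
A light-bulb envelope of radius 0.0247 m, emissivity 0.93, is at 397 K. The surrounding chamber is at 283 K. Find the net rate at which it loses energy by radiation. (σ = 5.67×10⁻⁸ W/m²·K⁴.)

Q ≈ 7.45 W

A = 4πr² = 4π × (0.0247)² = 7.67×10^-3 m².
Q = εσA(T⁴ − T_s⁴). T⁴ − T_s⁴ = (397)⁴ − (283)⁴ = 2.48×10^10 − 6.41×10^9 = 1.84×10^10 K⁴.
Q = 0.93 × 5.67×10⁻⁸ × 7.67×10^-3 × 1.84×10^10 = 7.45 W.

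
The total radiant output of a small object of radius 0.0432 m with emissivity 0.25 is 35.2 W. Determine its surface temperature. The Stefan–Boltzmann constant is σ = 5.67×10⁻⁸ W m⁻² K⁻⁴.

A = 4πr² = 4π × (0.0432)² = 0.0235 m².
From P = εσAT⁴, T = (P / εσA)^(1/4) = (35.2 / (0.25 × 5.67×10⁻⁸ × 0.0235))^(1/4).
T = (1.06×10^11)^(1/4) = 570 K.

T ≈ 570 K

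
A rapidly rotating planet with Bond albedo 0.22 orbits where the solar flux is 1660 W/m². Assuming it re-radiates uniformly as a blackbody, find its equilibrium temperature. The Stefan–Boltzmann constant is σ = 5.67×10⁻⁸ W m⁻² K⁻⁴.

T ≈ 275 K

Power absorbed = (1−a)S·πR²; power emitted = 4πR²σT⁴. Equating and cancelling πR²:
T = ((1−a)S / 4σ)^(1/4) = (1290 / (4 × 5.67×10⁻⁸))^(1/4) = (5.71×10^9)^(1/4).
T = 275 K.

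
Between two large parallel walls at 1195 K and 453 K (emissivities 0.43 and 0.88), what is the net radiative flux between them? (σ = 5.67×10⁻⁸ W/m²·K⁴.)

For two large parallel gray plates, q = σ(T₁⁴ − T₂⁴) / (1/ε₁ + 1/ε₂ − 1).
1/ε₁ + 1/ε₂ − 1 = 1/0.43 + 1/0.88 − 1 = 2.462.
T₁⁴ − T₂⁴ = 2.04×10^12 − 4.21×10^10 = 2.00×10^12 K⁴.
q = 5.67×10⁻⁸ × 2.00×10^12 / 2.462 = 46000 W/m².

q ≈ 46000 W/m²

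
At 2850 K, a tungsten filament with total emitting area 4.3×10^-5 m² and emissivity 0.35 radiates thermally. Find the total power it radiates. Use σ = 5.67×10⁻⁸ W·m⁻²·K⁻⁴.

P ≈ 56.3 W

P = εσAT⁴ = 0.35 × 5.67×10⁻⁸ × 4.30×10^-5 × (2850)⁴ = 0.35 × 5.67×10⁻⁸ × 4.30×10^-5 × 6.60×10^13.
P = 56.3 W.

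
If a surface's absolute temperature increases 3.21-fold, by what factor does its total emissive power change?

factor ≈ 106

P ∝ T⁴, so the power scales as (3.21)⁴ = 106.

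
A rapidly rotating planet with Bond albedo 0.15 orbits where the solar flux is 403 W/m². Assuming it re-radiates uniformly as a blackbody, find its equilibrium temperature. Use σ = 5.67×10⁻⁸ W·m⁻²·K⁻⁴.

Power absorbed = (1−a)S·πR²; power emitted = 4πR²σT⁴. Equating and cancelling πR²:
T = ((1−a)S / 4σ)^(1/4) = (343 / (4 × 5.67×10⁻⁸))^(1/4) = (1.51×10^9)^(1/4).
T = 197 K.

T ≈ 197 K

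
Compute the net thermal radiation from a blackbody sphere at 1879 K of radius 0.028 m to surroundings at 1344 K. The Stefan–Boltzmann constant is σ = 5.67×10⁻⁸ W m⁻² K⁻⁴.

A = 4πr² = 4π × (0.028)² = 9.85×10^-3 m².
Q = σA(T⁴ − T_s⁴). T⁴ − T_s⁴ = (1879)⁴ − (1344)⁴ = 1.25×10^13 − 3.26×10^12 = 9.20×10^12 K⁴.
Q = 5.67×10⁻⁸ × 9.85×10^-3 × 9.20×10^12 = 5140 W.

Q ≈ 5140 W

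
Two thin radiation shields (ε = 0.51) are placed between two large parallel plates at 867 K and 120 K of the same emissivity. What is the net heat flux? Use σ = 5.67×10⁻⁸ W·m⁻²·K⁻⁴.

q ≈ 3650 W/m²

Each of the 3 gaps contributes resistance (2/ε − 1) = 2/0.51 − 1 = 2.922; total = 8.765.
q = σ(T₁⁴ − T₂⁴) / 8.765 = 5.67×10⁻⁸ × 5.65×10^11 / 8.765 = 3650 W/m².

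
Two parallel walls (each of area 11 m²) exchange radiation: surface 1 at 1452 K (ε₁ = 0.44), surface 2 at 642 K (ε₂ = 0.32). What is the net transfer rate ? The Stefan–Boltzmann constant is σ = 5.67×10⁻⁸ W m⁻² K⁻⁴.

For two large parallel gray plates, q = σ(T₁⁴ − T₂⁴) / (1/ε₁ + 1/ε₂ − 1).
1/ε₁ + 1/ε₂ − 1 = 1/0.44 + 1/0.32 − 1 = 4.398.
T₁⁴ − T₂⁴ = 4.44×10^12 − 1.70×10^11 = 4.28×10^12 K⁴.
q = 5.67×10⁻⁸ × 4.28×10^12 / 4.398 = 55100 W/m².
Q = q·A = 55100 × 11 = 6.06×10^5 W.

Q ≈ 6.06×10^5 W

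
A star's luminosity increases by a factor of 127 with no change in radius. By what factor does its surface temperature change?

factor ≈ 3.36

P ∝ T⁴ ⇒ T ∝ P^(1/4), so T scales by (127)^(1/4) = 3.36.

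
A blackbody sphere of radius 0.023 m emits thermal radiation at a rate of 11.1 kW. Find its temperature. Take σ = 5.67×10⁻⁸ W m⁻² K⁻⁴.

T ≈ 2330 K

A = 4πr² = 4π × (0.023)² = 6.65×10^-3 m².
From P = σAT⁴, T = (P / σA)^(1/4) = (11100 / (5.67×10⁻⁸ × 6.65×10^-3))^(1/4).
T = (2.94×10^13)^(1/4) = 2330 K.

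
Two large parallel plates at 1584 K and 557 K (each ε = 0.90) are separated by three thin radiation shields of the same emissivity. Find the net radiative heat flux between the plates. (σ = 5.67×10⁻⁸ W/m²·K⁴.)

q ≈ 71900 W/m²

Each of the 4 gaps contributes resistance (2/ε − 1) = 2/0.90 − 1 = 1.222; total = 4.889.
q = σ(T₁⁴ − T₂⁴) / 4.889 = 5.67×10⁻⁸ × 6.20×10^12 / 4.889 = 71900 W/m².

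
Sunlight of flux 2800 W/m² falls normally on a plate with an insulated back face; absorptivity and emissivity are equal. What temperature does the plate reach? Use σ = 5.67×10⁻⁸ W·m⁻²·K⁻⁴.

T ≈ 471 K

Absorbed flux αS = emitted flux εσT⁴ (one radiating face); with α = ε, T = (S/σ)^(1/4).
T = (2800 / 5.67×10⁻⁸)^(1/4) = (4.94×10^10)^(1/4).
T = 471 K.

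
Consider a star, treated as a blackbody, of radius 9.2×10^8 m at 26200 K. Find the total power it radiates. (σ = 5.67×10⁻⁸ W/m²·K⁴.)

A = 4πr² = 4π × (9.2×10^8)² = 1.06×10^19 m².
P = σAT⁴ = 5.67×10⁻⁸ × 1.06×10^19 × (26200)⁴ = 5.67×10⁻⁸ × 1.06×10^19 × 4.71×10^17.
P = 2.84×10^29 W.

P ≈ 2.84×10^29 W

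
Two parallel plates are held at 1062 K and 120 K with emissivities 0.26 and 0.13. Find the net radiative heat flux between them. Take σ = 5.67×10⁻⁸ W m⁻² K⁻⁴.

For two large parallel gray plates, q = σ(T₁⁴ − T₂⁴) / (1/ε₁ + 1/ε₂ − 1).
1/ε₁ + 1/ε₂ − 1 = 1/0.26 + 1/0.13 − 1 = 10.54.
T₁⁴ − T₂⁴ = 1.27×10^12 − 2.07×10^8 = 1.27×10^12 K⁴.
q = 5.67×10⁻⁸ × 1.27×10^12 / 10.54 = 6840 W/m².

q ≈ 6840 W/m²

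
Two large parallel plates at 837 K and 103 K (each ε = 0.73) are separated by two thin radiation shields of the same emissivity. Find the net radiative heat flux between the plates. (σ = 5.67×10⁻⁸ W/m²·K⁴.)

q ≈ 5330 W/m²

Each of the 3 gaps contributes resistance (2/ε − 1) = 2/0.73 − 1 = 1.740; total = 5.219.
q = σ(T₁⁴ − T₂⁴) / 5.219 = 5.67×10⁻⁸ × 4.91×10^11 / 5.219 = 5330 W/m².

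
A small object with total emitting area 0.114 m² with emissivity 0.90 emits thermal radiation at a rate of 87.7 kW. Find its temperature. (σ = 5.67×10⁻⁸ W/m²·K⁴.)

T ≈ 1970 K

From P = εσAT⁴, T = (P / εσA)^(1/4) = (87700 / (0.90 × 5.67×10⁻⁸ × 0.114))^(1/4).
T = (1.51×10^13)^(1/4) = 1970 K.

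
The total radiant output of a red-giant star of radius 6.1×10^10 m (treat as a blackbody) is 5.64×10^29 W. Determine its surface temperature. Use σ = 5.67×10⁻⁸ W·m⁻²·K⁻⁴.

T ≈ 3820 K

A = 4πr² = 4π × (6.1×10^10)² = 4.68×10^22 m².
From P = σAT⁴, T = (P / σA)^(1/4) = (5.64×10^29 / (5.67×10⁻⁸ × 4.68×10^22))^(1/4).
T = (2.13×10^14)^(1/4) = 3820 K.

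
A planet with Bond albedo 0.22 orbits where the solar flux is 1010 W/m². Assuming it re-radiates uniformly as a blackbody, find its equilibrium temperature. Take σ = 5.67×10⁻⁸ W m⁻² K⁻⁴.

Power absorbed = (1−a)S·πR²; power emitted = 4πR²σT⁴. Equating and cancelling πR²:
T = ((1−a)S / 4σ)^(1/4) = (788 / (4 × 5.67×10⁻⁸))^(1/4) = (3.47×10^9)^(1/4).
T = 243 K.

T ≈ 243 K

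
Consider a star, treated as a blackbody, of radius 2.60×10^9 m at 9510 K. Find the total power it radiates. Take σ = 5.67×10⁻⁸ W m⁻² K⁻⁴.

P ≈ 3.94×10^28 W

A = 4πr² = 4π × (2.60×10^9)² = 8.49×10^19 m².
P = σAT⁴ = 5.67×10⁻⁸ × 8.49×10^19 × (9510)⁴ = 5.67×10⁻⁸ × 8.49×10^19 × 8.18×10^15.
P = 3.94×10^28 W.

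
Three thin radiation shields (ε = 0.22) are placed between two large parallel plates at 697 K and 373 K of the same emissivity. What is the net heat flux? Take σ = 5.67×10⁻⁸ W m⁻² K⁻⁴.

q ≈ 380 W/m²

Each of the 4 gaps contributes resistance (2/ε − 1) = 2/0.22 − 1 = 8.091; total = 32.36.
q = σ(T₁⁴ − T₂⁴) / 32.36 = 5.67×10⁻⁸ × 2.17×10^11 / 32.36 = 380 W/m².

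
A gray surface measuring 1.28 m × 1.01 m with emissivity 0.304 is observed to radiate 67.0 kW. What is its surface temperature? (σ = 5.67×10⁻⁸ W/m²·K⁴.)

A = 1.28 × 1.01 = 1.29 m².
From P = εσAT⁴, T = (P / εσA)^(1/4) = (67000 / (0.304 × 5.67×10⁻⁸ × 1.29))^(1/4).
T = (3.01×10^12)^(1/4) = 1320 K.

T ≈ 1320 K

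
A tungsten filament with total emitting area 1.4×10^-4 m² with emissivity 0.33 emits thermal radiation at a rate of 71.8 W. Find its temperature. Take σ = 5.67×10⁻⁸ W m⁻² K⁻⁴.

T ≈ 2290 K

From P = εσAT⁴, T = (P / εσA)^(1/4) = (71.8 / (0.33 × 5.67×10⁻⁸ × 1.40×10^-4))^(1/4).
T = (2.74×10^13)^(1/4) = 2290 K.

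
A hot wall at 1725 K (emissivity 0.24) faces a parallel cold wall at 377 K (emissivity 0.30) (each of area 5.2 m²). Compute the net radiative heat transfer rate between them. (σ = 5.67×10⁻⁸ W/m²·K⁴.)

Q ≈ 4.01×10^5 W

For two large parallel gray plates, q = σ(T₁⁴ − T₂⁴) / (1/ε₁ + 1/ε₂ − 1).
1/ε₁ + 1/ε₂ − 1 = 1/0.24 + 1/0.30 − 1 = 6.500.
T₁⁴ − T₂⁴ = 8.85×10^12 − 2.02×10^10 = 8.83×10^12 K⁴.
q = 5.67×10⁻⁸ × 8.83×10^12 / 6.500 = 77100 W/m².
Q = q·A = 77100 × 5.2 = 4.01×10^5 W.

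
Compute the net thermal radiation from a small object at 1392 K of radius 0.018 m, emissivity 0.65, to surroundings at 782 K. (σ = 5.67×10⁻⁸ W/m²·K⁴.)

A = 4πr² = 4π × (0.018)² = 4.07×10^-3 m².
Q = εσA(T⁴ − T_s⁴). T⁴ − T_s⁴ = (1392)⁴ − (782)⁴ = 3.75×10^12 − 3.74×10^11 = 3.38×10^12 K⁴.
Q = 0.65 × 5.67×10⁻⁸ × 4.07×10^-3 × 3.38×10^12 = 507 W.

Q ≈ 507 W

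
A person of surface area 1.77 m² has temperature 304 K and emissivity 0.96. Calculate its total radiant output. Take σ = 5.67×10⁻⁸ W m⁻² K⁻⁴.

P ≈ 823 W

Stefan–Boltzmann: P = εσAT⁴ = 0.96 × 5.67×10⁻⁸ × 1.77 × (304)⁴ = 0.96 × 5.67×10⁻⁸ × 1.77 × 8.54×10^9.
P = 823 W.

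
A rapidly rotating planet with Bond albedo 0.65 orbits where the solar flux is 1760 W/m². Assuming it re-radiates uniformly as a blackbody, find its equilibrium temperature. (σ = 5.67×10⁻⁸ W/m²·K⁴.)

T ≈ 228 K

Power absorbed = (1−a)S·πR²; power emitted = 4πR²σT⁴. Equating and cancelling πR²:
T = ((1−a)S / 4σ)^(1/4) = (616 / (4 × 5.67×10⁻⁸))^(1/4) = (2.72×10^9)^(1/4).
T = 228 K.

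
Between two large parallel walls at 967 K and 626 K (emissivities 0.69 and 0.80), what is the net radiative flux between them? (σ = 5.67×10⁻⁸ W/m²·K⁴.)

For two large parallel gray plates, q = σ(T₁⁴ − T₂⁴) / (1/ε₁ + 1/ε₂ − 1).
1/ε₁ + 1/ε₂ − 1 = 1/0.69 + 1/0.80 − 1 = 1.699.
T₁⁴ − T₂⁴ = 8.74×10^11 − 1.54×10^11 = 7.21×10^11 K⁴.
q = 5.67×10⁻⁸ × 7.21×10^11 / 1.699 = 24100 W/m².

q ≈ 24100 W/m²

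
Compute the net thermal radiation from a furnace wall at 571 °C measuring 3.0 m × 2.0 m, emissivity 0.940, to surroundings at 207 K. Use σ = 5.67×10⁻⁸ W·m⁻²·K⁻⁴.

Q ≈ 1.62×10^5 W

A = 3.0 × 2.0 = 6.00 m².
Convert: 571 °C = 844 K.
Q = εσA(T⁴ − T_s⁴). T⁴ − T_s⁴ = (844)⁴ − (207)⁴ = 5.07×10^11 − 1.84×10^9 = 5.06×10^11 K⁴.
Q = 0.940 × 5.67×10⁻⁸ × 6.00 × 5.06×10^11 = 1.62×10^5 W.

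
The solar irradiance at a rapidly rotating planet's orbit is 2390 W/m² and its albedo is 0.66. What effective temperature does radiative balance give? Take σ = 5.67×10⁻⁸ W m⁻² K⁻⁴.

T ≈ 245 K

Power absorbed = (1−a)S·πR²; power emitted = 4πR²σT⁴. Equating and cancelling πR²:
T = ((1−a)S / 4σ)^(1/4) = (813 / (4 × 5.67×10⁻⁸))^(1/4) = (3.58×10^9)^(1/4).
T = 245 K.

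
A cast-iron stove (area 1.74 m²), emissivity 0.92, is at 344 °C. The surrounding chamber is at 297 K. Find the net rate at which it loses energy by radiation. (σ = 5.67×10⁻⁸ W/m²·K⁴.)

Q ≈ 12400 W

Convert: 344 °C = 617 K.
Q = εσA(T⁴ − T_s⁴). T⁴ − T_s⁴ = (617)⁴ − (297)⁴ = 1.45×10^11 − 7.78×10^9 = 1.37×10^11 K⁴.
Q = 0.92 × 5.67×10⁻⁸ × 1.74 × 1.37×10^11 = 12400 W.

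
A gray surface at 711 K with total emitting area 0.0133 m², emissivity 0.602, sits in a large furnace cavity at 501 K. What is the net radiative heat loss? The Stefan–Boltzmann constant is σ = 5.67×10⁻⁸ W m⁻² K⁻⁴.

Q = εσA(T⁴ − T_s⁴). T⁴ − T_s⁴ = (711)⁴ − (501)⁴ = 2.56×10^11 − 6.30×10^10 = 1.93×10^11 K⁴.
Q = 0.602 × 5.67×10⁻⁸ × 0.0133 × 1.93×10^11 = 87.4 W.

Q ≈ 87.4 W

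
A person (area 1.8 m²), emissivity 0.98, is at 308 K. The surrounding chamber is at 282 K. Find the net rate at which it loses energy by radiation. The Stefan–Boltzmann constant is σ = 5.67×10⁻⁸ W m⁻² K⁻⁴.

Q ≈ 268 W

Q = εσA(T⁴ − T_s⁴). T⁴ − T_s⁴ = (308)⁴ − (282)⁴ = 9.00×10^9 − 6.32×10^9 = 2.68×10^9 K⁴.
Q = 0.98 × 5.67×10⁻⁸ × 1.80 × 2.68×10^9 = 268 W.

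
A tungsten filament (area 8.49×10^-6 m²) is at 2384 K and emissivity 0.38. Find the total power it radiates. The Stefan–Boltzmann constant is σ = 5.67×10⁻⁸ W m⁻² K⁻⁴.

P ≈ 5.91 W

Stefan–Boltzmann: P = εσAT⁴ = 0.38 × 5.67×10⁻⁸ × 8.49×10^-6 × (2384)⁴ = 0.38 × 5.67×10⁻⁸ × 8.49×10^-6 × 3.23×10^13.
P = 5.91 W.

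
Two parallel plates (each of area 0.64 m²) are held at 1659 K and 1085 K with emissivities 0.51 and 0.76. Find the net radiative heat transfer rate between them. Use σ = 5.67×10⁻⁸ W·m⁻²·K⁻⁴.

For two large parallel gray plates, q = σ(T₁⁴ − T₂⁴) / (1/ε₁ + 1/ε₂ − 1).
1/ε₁ + 1/ε₂ − 1 = 1/0.51 + 1/0.76 − 1 = 2.277.
T₁⁴ − T₂⁴ = 7.58×10^12 − 1.39×10^12 = 6.19×10^12 K⁴.
q = 5.67×10⁻⁸ × 6.19×10^12 / 2.277 = 1.54×10^5 W/m².
Q = q·A = 1.54×10^5 × 0.64 = 98700 W.

Q ≈ 98700 W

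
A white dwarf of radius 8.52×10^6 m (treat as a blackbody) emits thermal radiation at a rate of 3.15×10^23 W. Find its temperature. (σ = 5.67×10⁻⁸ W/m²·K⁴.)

A = 4πr² = 4π × (8.52×10^6)² = 9.12×10^14 m².
From P = σAT⁴, T = (P / σA)^(1/4) = (3.15×10^23 / (5.67×10⁻⁸ × 9.12×10^14))^(1/4).
T = (6.09×10^15)^(1/4) = 8830 K.

T ≈ 8830 K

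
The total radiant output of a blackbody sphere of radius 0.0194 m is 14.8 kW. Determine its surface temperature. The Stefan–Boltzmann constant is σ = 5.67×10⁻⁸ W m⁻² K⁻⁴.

A = 4πr² = 4π × (0.0194)² = 4.73×10^-3 m².
From P = σAT⁴, T = (P / σA)^(1/4) = (14800 / (5.67×10⁻⁸ × 4.73×10^-3))^(1/4).
T = (5.52×10^13)^(1/4) = 2730 K.

T ≈ 2730 K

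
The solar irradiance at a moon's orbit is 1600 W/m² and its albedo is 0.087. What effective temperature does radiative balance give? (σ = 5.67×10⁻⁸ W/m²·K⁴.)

Power absorbed = (1−a)S·πR²; power emitted = 4πR²σT⁴. Equating and cancelling πR²:
T = ((1−a)S / 4σ)^(1/4) = (1460 / (4 × 5.67×10⁻⁸))^(1/4) = (6.44×10^9)^(1/4).
T = 283 K.

T ≈ 283 K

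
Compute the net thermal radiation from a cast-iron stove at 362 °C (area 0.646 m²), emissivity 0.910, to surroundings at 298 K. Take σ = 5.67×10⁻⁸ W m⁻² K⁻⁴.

Convert: 362 °C = 635 K.
Q = εσA(T⁴ − T_s⁴). T⁴ − T_s⁴ = (635)⁴ − (298)⁴ = 1.63×10^11 − 7.89×10^9 = 1.55×10^11 K⁴.
Q = 0.910 × 5.67×10⁻⁸ × 0.646 × 1.55×10^11 = 5160 W.

Q ≈ 5160 W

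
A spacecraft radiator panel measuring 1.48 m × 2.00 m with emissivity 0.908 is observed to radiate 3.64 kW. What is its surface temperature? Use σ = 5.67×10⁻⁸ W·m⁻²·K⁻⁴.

A = 1.48 × 2.00 = 2.96 m².
From P = εσAT⁴, T = (P / εσA)^(1/4) = (3640 / (0.908 × 5.67×10⁻⁸ × 2.96))^(1/4).
T = (2.39×10^10)^(1/4) = 393 K.

T ≈ 393 K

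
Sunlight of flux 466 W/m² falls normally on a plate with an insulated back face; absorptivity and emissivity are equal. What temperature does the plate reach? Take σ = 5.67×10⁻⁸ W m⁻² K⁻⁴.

T ≈ 301 K

Absorbed flux αS = emitted flux εσT⁴ (one radiating face); with α = ε, T = (S/σ)^(1/4).
T = (466 / 5.67×10⁻⁸)^(1/4) = (8.22×10^9)^(1/4).
T = 301 K.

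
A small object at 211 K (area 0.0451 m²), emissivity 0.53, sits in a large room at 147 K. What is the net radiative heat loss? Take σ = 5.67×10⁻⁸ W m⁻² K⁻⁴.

Q ≈ 2.05 W

Q = εσA(T⁴ − T_s⁴). T⁴ − T_s⁴ = (211)⁴ − (147)⁴ = 1.98×10^9 − 4.67×10^8 = 1.52×10^9 K⁴.
Q = 0.53 × 5.67×10⁻⁸ × 0.0451 × 1.52×10^9 = 2.05 W.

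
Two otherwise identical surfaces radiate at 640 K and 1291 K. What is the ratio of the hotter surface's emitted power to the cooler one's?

P ∝ T⁴, so the ratio is (1291/640)⁴ = (2.017)⁴ = 16.6.

ratio ≈ 16.6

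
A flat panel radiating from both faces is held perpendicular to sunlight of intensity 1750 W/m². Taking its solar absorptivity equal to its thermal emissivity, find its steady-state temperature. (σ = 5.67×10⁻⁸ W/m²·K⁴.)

Absorbed flux αS = emitted flux 2εσT⁴ per unit area; with α = ε this gives T = (S/2σ)^(1/4).
T = (1750 / (2 × 5.67×10⁻⁸))^(1/4) = (1.54×10^10)^(1/4).
T = 352 K.

T ≈ 352 K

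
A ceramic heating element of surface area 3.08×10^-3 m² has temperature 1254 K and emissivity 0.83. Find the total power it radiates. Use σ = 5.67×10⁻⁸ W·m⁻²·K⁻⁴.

P = εσAT⁴ = 0.83 × 5.67×10⁻⁸ × 3.08×10^-3 × (1254)⁴ = 0.83 × 5.67×10⁻⁸ × 3.08×10^-3 × 2.47×10^12.
P = 358 W.

P ≈ 358 W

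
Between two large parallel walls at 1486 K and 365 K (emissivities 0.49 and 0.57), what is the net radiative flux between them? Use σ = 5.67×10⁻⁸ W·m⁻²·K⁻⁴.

q ≈ 98600 W/m²

For two large parallel gray plates, q = σ(T₁⁴ − T₂⁴) / (1/ε₁ + 1/ε₂ − 1).
1/ε₁ + 1/ε₂ − 1 = 1/0.49 + 1/0.57 − 1 = 2.795.
T₁⁴ − T₂⁴ = 4.88×10^12 − 1.77×10^10 = 4.86×10^12 K⁴.
q = 5.67×10⁻⁸ × 4.86×10^12 / 2.795 = 98600 W/m².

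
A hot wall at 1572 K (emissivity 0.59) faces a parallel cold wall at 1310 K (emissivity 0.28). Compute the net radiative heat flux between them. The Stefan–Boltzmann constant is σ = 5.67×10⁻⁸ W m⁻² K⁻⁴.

For two large parallel gray plates, q = σ(T₁⁴ − T₂⁴) / (1/ε₁ + 1/ε₂ − 1).
1/ε₁ + 1/ε₂ − 1 = 1/0.59 + 1/0.28 − 1 = 4.266.
T₁⁴ − T₂⁴ = 6.11×10^12 − 2.94×10^12 = 3.16×10^12 K⁴.
q = 5.67×10⁻⁸ × 3.16×10^12 / 4.266 = 42000 W/m².

q ≈ 42000 W/m²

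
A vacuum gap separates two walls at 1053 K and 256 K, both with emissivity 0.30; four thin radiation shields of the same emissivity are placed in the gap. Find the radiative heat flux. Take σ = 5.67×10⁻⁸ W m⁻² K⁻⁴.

q ≈ 2450 W/m²

Each of the 5 gaps contributes resistance (2/ε − 1) = 2/0.30 − 1 = 5.667; total = 28.33.
q = σ(T₁⁴ − T₂⁴) / 28.33 = 5.67×10⁻⁸ × 1.23×10^12 / 28.33 = 2450 W/m².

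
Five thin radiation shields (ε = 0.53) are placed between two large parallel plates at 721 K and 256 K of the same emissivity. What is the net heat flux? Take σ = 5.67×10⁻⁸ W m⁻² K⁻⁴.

Each of the 6 gaps contributes resistance (2/ε − 1) = 2/0.53 − 1 = 2.774; total = 16.64.
q = σ(T₁⁴ − T₂⁴) / 16.64 = 5.67×10⁻⁸ × 2.66×10^11 / 16.64 = 906 W/m².

q ≈ 906 W/m²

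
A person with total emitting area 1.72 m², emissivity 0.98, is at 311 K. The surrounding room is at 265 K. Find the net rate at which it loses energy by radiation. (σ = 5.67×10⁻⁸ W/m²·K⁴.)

Q = εσA(T⁴ − T_s⁴). T⁴ − T_s⁴ = (311)⁴ − (265)⁴ = 9.35×10^9 − 4.93×10^9 = 4.42×10^9 K⁴.
Q = 0.98 × 5.67×10⁻⁸ × 1.72 × 4.42×10^9 = 423 W.

Q ≈ 423 W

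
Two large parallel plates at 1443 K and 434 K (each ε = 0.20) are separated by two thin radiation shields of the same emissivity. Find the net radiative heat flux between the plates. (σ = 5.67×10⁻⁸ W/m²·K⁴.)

Each of the 3 gaps contributes resistance (2/ε − 1) = 2/0.20 − 1 = 9.000; total = 27.00.
q = σ(T₁⁴ − T₂⁴) / 27.00 = 5.67×10⁻⁸ × 4.30×10^12 / 27.00 = 9030 W/m².

q ≈ 9030 W/m²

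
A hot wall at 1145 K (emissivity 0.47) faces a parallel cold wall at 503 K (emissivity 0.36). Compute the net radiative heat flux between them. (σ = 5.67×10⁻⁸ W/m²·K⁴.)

For two large parallel gray plates, q = σ(T₁⁴ − T₂⁴) / (1/ε₁ + 1/ε₂ − 1).
1/ε₁ + 1/ε₂ − 1 = 1/0.47 + 1/0.36 − 1 = 3.905.
T₁⁴ − T₂⁴ = 1.72×10^12 − 6.40×10^10 = 1.65×10^12 K⁴.
q = 5.67×10⁻⁸ × 1.65×10^12 / 3.905 = 24000 W/m².

q ≈ 24000 W/m²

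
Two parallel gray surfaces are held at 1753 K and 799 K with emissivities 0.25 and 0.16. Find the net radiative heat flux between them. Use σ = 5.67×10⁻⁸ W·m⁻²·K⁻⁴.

For two large parallel gray plates, q = σ(T₁⁴ − T₂⁴) / (1/ε₁ + 1/ε₂ − 1).
1/ε₁ + 1/ε₂ − 1 = 1/0.25 + 1/0.16 − 1 = 9.250.
T₁⁴ − T₂⁴ = 9.44×10^12 − 4.08×10^11 = 9.04×10^12 K⁴.
q = 5.67×10⁻⁸ × 9.04×10^12 / 9.250 = 55400 W/m².

q ≈ 55400 W/m²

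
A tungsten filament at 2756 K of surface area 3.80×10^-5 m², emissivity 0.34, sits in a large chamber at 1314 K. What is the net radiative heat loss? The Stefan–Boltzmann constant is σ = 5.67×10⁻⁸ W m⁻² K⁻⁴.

Q = εσA(T⁴ − T_s⁴). T⁴ − T_s⁴ = (2756)⁴ − (1314)⁴ = 5.77×10^13 − 2.98×10^12 = 5.47×10^13 K⁴.
Q = 0.34 × 5.67×10⁻⁸ × 3.80×10^-5 × 5.47×10^13 = 40.1 W.

Q ≈ 40.1 W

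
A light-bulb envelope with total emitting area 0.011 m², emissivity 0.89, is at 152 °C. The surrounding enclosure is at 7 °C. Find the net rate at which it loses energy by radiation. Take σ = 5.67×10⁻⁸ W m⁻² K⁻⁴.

Q ≈ 14.7 W

Convert: 152 °C = 425 K; 7 °C = 280 K.
Q = εσA(T⁴ − T_s⁴). T⁴ − T_s⁴ = (425)⁴ − (280)⁴ = 3.26×10^10 − 6.15×10^9 = 2.65×10^10 K⁴.
Q = 0.89 × 5.67×10⁻⁸ × 0.0110 × 2.65×10^10 = 14.7 W.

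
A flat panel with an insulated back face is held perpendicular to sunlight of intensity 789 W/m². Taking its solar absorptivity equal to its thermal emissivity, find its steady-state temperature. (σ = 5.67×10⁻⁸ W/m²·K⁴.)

Absorbed flux αS = emitted flux εσT⁴ (one radiating face); with α = ε, T = (S/σ)^(1/4).
T = (789 / 5.67×10⁻⁸)^(1/4) = (1.39×10^10)^(1/4).
T = 343 K.

T ≈ 343 K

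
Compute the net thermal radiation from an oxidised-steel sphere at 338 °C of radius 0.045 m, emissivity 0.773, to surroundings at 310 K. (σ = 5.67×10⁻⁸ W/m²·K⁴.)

A = 4πr² = 4π × (0.045)² = 0.0254 m².
Convert: 338 °C = 611 K.
Q = εσA(T⁴ − T_s⁴). T⁴ − T_s⁴ = (611)⁴ − (310)⁴ = 1.39×10^11 − 9.24×10^9 = 1.30×10^11 K⁴.
Q = 0.773 × 5.67×10⁻⁸ × 0.0254 × 1.30×10^11 = 145 W.

Q ≈ 145 W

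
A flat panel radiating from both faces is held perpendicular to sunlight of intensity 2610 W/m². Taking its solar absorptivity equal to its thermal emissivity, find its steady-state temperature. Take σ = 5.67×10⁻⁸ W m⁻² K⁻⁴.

Absorbed flux αS = emitted flux 2εσT⁴ per unit area; with α = ε this gives T = (S/2σ)^(1/4).
T = (2610 / (2 × 5.67×10⁻⁸))^(1/4) = (2.30×10^10)^(1/4).
T = 389 K.

T ≈ 389 K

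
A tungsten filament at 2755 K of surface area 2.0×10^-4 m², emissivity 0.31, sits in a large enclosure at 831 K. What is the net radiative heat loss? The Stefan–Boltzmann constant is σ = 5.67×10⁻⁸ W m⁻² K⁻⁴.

Q = εσA(T⁴ − T_s⁴). T⁴ − T_s⁴ = (2755)⁴ − (831)⁴ = 5.76×10^13 − 4.77×10^11 = 5.71×10^13 K⁴.
Q = 0.31 × 5.67×10⁻⁸ × 2.00×10^-4 × 5.71×10^13 = 201 W.

Q ≈ 201 W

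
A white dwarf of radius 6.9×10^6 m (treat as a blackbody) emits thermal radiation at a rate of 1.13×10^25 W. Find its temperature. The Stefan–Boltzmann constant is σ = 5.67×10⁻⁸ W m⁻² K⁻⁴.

T ≈ 24000 K

A = 4πr² = 4π × (6.9×10^6)² = 5.98×10^14 m².
From P = σAT⁴, T = (P / σA)^(1/4) = (1.13×10^25 / (5.67×10⁻⁸ × 5.98×10^14))^(1/4).
T = (3.33×10^17)^(1/4) = 24000 K.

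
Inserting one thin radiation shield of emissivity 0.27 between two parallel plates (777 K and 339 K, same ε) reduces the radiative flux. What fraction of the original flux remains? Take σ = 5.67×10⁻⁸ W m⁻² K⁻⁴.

ratio ≈ 0.500

With N identical shields there are N+1 = 2 gaps in series, each with the same radiative resistance, so the flux falls to 1/(N+1) of its unshielded value.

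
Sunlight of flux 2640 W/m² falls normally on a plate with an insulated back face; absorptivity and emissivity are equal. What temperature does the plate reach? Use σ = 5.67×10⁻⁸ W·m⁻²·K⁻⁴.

T ≈ 465 K

Absorbed flux αS = emitted flux εσT⁴ (one radiating face); with α = ε, T = (S/σ)^(1/4).
T = (2640 / 5.67×10⁻⁸)^(1/4) = (4.66×10^10)^(1/4).
T = 465 K.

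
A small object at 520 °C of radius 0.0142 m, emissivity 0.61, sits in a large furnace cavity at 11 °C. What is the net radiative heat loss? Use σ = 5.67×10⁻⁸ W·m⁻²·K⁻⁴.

A = 4πr² = 4π × (0.0142)² = 2.53×10^-3 m².
Convert: 520 °C = 793 K; 11 °C = 284 K.
Q = εσA(T⁴ − T_s⁴). T⁴ − T_s⁴ = (793)⁴ − (284)⁴ = 3.95×10^11 − 6.51×10^9 = 3.89×10^11 K⁴.
Q = 0.61 × 5.67×10⁻⁸ × 2.53×10^-3 × 3.89×10^11 = 34.1 W.

Q ≈ 34.1 W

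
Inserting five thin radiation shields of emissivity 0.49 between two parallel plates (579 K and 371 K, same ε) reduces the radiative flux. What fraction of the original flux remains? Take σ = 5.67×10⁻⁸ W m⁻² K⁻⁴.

ratio ≈ 0.167

With N identical shields there are N+1 = 6 gaps in series, each with the same radiative resistance, so the flux falls to 1/(N+1) of its unshielded value.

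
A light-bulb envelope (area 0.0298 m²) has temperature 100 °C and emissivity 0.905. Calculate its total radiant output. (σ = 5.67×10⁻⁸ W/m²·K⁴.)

100 °C = 373 K.
P = εσAT⁴ = 0.905 × 5.67×10⁻⁸ × 0.0298 × (373)⁴ = 0.905 × 5.67×10⁻⁸ × 0.0298 × 1.94×10^10.
P = 29.6 W.

P ≈ 29.6 W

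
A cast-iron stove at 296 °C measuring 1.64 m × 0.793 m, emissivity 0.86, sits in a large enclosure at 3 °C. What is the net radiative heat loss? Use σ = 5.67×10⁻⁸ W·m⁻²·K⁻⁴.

Q ≈ 6280 W

A = 1.64 × 0.793 = 1.30 m².
Convert: 296 °C = 569 K; 3 °C = 276 K.
Q = εσA(T⁴ − T_s⁴). T⁴ − T_s⁴ = (569)⁴ − (276)⁴ = 1.05×10^11 − 5.80×10^9 = 9.90×10^10 K⁴.
Q = 0.86 × 5.67×10⁻⁸ × 1.30 × 9.90×10^10 = 6280 W.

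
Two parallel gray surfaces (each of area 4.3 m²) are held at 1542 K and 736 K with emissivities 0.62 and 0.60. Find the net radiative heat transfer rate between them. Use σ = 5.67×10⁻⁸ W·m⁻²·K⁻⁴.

Q ≈ 5.73×10^5 W

For two large parallel gray plates, q = σ(T₁⁴ − T₂⁴) / (1/ε₁ + 1/ε₂ − 1).
1/ε₁ + 1/ε₂ − 1 = 1/0.62 + 1/0.60 − 1 = 2.280.
T₁⁴ − T₂⁴ = 5.65×10^12 − 2.93×10^11 = 5.36×10^12 K⁴.
q = 5.67×10⁻⁸ × 5.36×10^12 / 2.280 = 1.33×10^5 W/m².
Q = q·A = 1.33×10^5 × 4.3 = 5.73×10^5 W.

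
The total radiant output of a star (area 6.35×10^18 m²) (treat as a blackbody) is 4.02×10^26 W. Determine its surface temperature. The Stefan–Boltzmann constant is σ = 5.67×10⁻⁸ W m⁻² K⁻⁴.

T ≈ 5780 K

From P = σAT⁴, T = (P / σA)^(1/4) = (4.02×10^26 / (5.67×10⁻⁸ × 6.35×10^18))^(1/4).
T = (1.12×10^15)^(1/4) = 5780 K.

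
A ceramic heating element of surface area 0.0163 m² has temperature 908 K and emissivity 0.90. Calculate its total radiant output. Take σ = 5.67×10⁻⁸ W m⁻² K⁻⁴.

P ≈ 565 W

Stefan–Boltzmann: P = εσAT⁴ = 0.90 × 5.67×10⁻⁸ × 0.0163 × (908)⁴ = 0.90 × 5.67×10⁻⁸ × 0.0163 × 6.80×10^11.
P = 565 W.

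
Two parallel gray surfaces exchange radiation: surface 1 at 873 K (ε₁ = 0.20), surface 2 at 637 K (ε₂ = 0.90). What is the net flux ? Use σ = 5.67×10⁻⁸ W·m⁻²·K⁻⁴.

q ≈ 4620 W/m²

For two large parallel gray plates, q = σ(T₁⁴ − T₂⁴) / (1/ε₁ + 1/ε₂ − 1).
1/ε₁ + 1/ε₂ − 1 = 1/0.20 + 1/0.90 − 1 = 5.111.
T₁⁴ − T₂⁴ = 5.81×10^11 − 1.65×10^11 = 4.16×10^11 K⁴.
q = 5.67×10⁻⁸ × 4.16×10^11 / 5.111 = 4620 W/m².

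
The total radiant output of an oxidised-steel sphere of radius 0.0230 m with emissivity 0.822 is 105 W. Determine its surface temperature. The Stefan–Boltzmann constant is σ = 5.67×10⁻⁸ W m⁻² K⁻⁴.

T ≈ 763 K

A = 4πr² = 4π × (0.0230)² = 6.65×10^-3 m².
From P = εσAT⁴, T = (P / εσA)^(1/4) = (105 / (0.822 × 5.67×10⁻⁸ × 6.65×10^-3))^(1/4).
T = (3.39×10^11)^(1/4) = 763 K.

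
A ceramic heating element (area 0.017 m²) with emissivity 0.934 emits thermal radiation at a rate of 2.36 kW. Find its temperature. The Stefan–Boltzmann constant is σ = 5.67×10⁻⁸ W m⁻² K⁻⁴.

From P = εσAT⁴, T = (P / εσA)^(1/4) = (2360 / (0.934 × 5.67×10⁻⁸ × 0.0170))^(1/4).
T = (2.62×10^12)^(1/4) = 1270 K.

T ≈ 1270 K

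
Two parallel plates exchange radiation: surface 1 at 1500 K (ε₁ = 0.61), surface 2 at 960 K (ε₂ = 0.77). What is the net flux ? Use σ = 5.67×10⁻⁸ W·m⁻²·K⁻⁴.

For two large parallel gray plates, q = σ(T₁⁴ − T₂⁴) / (1/ε₁ + 1/ε₂ − 1).
1/ε₁ + 1/ε₂ − 1 = 1/0.61 + 1/0.77 − 1 = 1.938.
T₁⁴ − T₂⁴ = 5.06×10^12 − 8.49×10^11 = 4.21×10^12 K⁴.
q = 5.67×10⁻⁸ × 4.21×10^12 / 1.938 = 1.23×10^5 W/m².

q ≈ 1.23×10^5 W/m²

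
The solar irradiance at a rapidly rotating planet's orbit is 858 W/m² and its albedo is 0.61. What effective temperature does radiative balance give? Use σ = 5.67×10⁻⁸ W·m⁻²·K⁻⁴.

Power absorbed = (1−a)S·πR²; power emitted = 4πR²σT⁴. Equating and cancelling πR²:
T = ((1−a)S / 4σ)^(1/4) = (335 / (4 × 5.67×10⁻⁸))^(1/4) = (1.48×10^9)^(1/4).
T = 196 K.

T ≈ 196 K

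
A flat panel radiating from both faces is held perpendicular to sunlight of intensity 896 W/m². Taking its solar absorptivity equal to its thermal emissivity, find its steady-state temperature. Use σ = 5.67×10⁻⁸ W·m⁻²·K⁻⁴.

T ≈ 298 K

Absorbed flux αS = emitted flux 2εσT⁴ per unit area; with α = ε this gives T = (S/2σ)^(1/4).
T = (896 / (2 × 5.67×10⁻⁸))^(1/4) = (7.90×10^9)^(1/4).
T = 298 K.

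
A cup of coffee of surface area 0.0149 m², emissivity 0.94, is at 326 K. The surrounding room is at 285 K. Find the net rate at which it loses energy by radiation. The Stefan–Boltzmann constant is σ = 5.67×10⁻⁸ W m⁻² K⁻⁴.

Q = εσA(T⁴ − T_s⁴). T⁴ − T_s⁴ = (326)⁴ − (285)⁴ = 1.13×10^10 − 6.60×10^9 = 4.70×10^9 K⁴.
Q = 0.94 × 5.67×10⁻⁸ × 0.0149 × 4.70×10^9 = 3.73 W.

Q ≈ 3.73 W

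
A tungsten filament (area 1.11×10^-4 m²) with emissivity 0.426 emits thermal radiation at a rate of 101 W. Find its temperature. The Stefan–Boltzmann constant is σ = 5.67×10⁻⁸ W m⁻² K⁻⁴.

From P = εσAT⁴, T = (P / εσA)^(1/4) = (101 / (0.426 × 5.67×10⁻⁸ × 1.11×10^-4))^(1/4).
T = (3.77×10^13)^(1/4) = 2480 K.

T ≈ 2480 K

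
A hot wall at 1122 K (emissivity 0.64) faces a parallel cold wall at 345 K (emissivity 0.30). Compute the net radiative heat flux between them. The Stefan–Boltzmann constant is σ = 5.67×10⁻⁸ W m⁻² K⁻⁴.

q ≈ 22900 W/m²

For two large parallel gray plates, q = σ(T₁⁴ − T₂⁴) / (1/ε₁ + 1/ε₂ − 1).
1/ε₁ + 1/ε₂ − 1 = 1/0.64 + 1/0.30 − 1 = 3.896.
T₁⁴ − T₂⁴ = 1.58×10^12 − 1.42×10^10 = 1.57×10^12 K⁴.
q = 5.67×10⁻⁸ × 1.57×10^12 / 3.896 = 22900 W/m².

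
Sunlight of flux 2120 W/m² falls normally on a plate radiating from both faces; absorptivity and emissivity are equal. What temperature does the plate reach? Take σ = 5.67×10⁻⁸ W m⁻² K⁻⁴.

T ≈ 370 K

Absorbed flux αS = emitted flux 2εσT⁴ per unit area; with α = ε this gives T = (S/2σ)^(1/4).
T = (2120 / (2 × 5.67×10⁻⁸))^(1/4) = (1.87×10^10)^(1/4).
T = 370 K.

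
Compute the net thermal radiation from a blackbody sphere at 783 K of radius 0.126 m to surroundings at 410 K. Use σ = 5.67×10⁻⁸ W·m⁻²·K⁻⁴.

Q ≈ 3930 W

A = 4πr² = 4π × (0.126)² = 0.200 m².
Q = σA(T⁴ − T_s⁴). T⁴ − T_s⁴ = (783)⁴ − (410)⁴ = 3.76×10^11 − 2.83×10^10 = 3.48×10^11 K⁴.
Q = 5.67×10⁻⁸ × 0.200 × 3.48×10^11 = 3930 W.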